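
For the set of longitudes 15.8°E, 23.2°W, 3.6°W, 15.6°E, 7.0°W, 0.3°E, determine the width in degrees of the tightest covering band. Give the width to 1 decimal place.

Sort the longitudes: -23.2°, -7.0°, -3.6°, +0.3°, +15.6°, +15.8°.
Eastward gaps between consecutive values (wrapping around): 16.2°, 3.4°, 3.9°, 15.3°, 0.2°, 321.0°.
Largest gap = 321.0° ⇒ minimal covering band is its complement: 360° − 321.0° = 39.0°.
Band runs from -23.2° eastward to +15.8°.

39.0°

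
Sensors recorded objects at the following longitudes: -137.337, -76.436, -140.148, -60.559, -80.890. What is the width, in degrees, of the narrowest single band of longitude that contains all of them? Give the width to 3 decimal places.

79.589°

Sort the longitudes: -140.148°, -137.337°, -80.890°, -76.436°, -60.559°.
Eastward gaps between consecutive values (wrapping around): 2.811°, 56.447°, 4.454°, 15.877°, 280.411°.
Largest gap = 280.411° ⇒ minimal covering band is its complement: 360° − 280.411° = 79.589°.
Band runs from -140.148° eastward to -60.559°.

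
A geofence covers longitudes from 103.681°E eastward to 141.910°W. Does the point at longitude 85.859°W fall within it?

No

Band width going east from +103.681° to -141.910°: ((-141.910 − 103.681) mod 360) = 114.409°.
Offset of -85.859° east of the west edge: ((-85.859 − 103.681) mod 360) = 170.460°.
170.460° > 114.409° ⇒ outside.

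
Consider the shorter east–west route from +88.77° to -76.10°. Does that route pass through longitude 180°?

No

Signed shortest Δλ = ((-76.10 − 88.77 + 180) mod 360) − 180 = -164.87°.
Going west by 164.87° from +88.77° reaches -76.10° without touching 180°.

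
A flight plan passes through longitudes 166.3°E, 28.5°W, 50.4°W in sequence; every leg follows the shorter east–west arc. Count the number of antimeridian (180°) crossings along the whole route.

1

Leg 1: +166.3° → -28.5°, shortest Δλ = 165.2° (east) — crosses 180°.
Leg 2: -28.5° → -50.4°, shortest Δλ = -21.9° (west) — does not cross 180°.
Total crossings: 1.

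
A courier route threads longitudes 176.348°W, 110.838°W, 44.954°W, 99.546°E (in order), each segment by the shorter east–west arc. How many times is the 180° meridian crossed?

Leg 1: -176.348° → -110.838°, shortest Δλ = 65.51° (east) — does not cross 180°.
Leg 2: -110.838° → -44.954°, shortest Δλ = 65.884° (east) — does not cross 180°.
Leg 3: -44.954° → +99.546°, shortest Δλ = 144.5° (east) — does not cross 180°.
Total crossings: 0.

0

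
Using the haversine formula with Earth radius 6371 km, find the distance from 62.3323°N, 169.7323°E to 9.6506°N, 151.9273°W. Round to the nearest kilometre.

6616 km

Δλ = -151.9273 − 169.7323 = -321.6596°; wrapped into (−180°, 180°]: 38.3404°.
Δφ = 9.6506 − 62.3323 = -52.6817°.
a = sin²(Δφ/2) + cos φ₁ · cos φ₂ · sin²(Δλ/2) = 0.246240.
c = 2·atan2(√a, √(1−a)) = 1.03849 rad → d = 6371·c ≈ 6616.24 km.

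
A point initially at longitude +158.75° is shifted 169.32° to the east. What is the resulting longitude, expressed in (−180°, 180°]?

Start at +158.75°; shift +169.32° → +328.07°.
+328.07° lies outside (−180°, 180°]; subtract 360° → -31.93°.

-31.93°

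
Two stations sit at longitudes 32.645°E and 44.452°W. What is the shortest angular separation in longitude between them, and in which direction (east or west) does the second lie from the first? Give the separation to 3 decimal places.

77.097° west

Raw difference: -44.452 − 32.645 = -77.097°.
Normalise into (−180°, 180°]: -77.097° stays -77.097°.
Negative ⇒ the second point lies to the west; separation 77.097°.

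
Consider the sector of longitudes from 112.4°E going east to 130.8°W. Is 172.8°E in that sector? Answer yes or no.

Yes

Band width going east from +112.4° to -130.8°: ((-130.8 − 112.4) mod 360) = 116.8°.
Offset of +172.8° east of the west edge: ((172.8 − 112.4) mod 360) = 60.4°.
60.4° ≤ 116.8° ⇒ inside.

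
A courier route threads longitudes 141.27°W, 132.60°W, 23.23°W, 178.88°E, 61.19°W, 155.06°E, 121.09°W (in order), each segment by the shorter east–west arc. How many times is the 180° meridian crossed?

Leg 1: -141.27° → -132.60°, shortest Δλ = 8.67° (east) — does not cross 180°.
Leg 2: -132.60° → -23.23°, shortest Δλ = 109.37° (east) — does not cross 180°.
Leg 3: -23.23° → +178.88°, shortest Δλ = -157.89° (west) — crosses 180°.
Leg 4: +178.88° → -61.19°, shortest Δλ = 119.93° (east) — crosses 180°.
Leg 5: -61.19° → +155.06°, shortest Δλ = -143.75° (west) — crosses 180°.
Leg 6: +155.06° → -121.09°, shortest Δλ = 83.85° (east) — crosses 180°.
Total crossings: 4.

4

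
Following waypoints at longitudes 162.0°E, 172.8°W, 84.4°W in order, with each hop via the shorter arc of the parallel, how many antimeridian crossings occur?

1

Leg 1: +162.0° → -172.8°, shortest Δλ = 25.2° (east) — crosses 180°.
Leg 2: -172.8° → -84.4°, shortest Δλ = 88.4° (east) — does not cross 180°.
Total crossings: 1.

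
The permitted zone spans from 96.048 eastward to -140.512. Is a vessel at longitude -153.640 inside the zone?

Yes

Band width going east from +96.048° to -140.512°: ((-140.512 − 96.048) mod 360) = 123.440°.
Offset of -153.640° east of the west edge: ((-153.640 − 96.048) mod 360) = 110.312°.
110.312° ≤ 123.440° ⇒ inside.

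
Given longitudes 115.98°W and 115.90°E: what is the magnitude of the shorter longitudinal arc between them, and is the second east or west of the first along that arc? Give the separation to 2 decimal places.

Raw difference: 115.90 − -115.98 = 231.88°.
Normalise into (−180°, 180°]: 231.88° − 360° = -128.12°.
Negative ⇒ the second point lies to the west; separation 128.12°.

128.12° west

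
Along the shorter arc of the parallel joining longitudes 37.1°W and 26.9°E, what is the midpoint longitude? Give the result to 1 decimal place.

Signed shortest Δλ from -37.1° to +26.9° is +64.0°.
Midpoint longitude = -37.1° + (+64.0°)/2 = -37.1° + 32.0° = -5.1°.

5.1°W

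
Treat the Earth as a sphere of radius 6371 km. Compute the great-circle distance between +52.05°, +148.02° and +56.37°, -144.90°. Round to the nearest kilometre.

4213 km

Δλ = -144.90 − 148.02 = -292.92°; wrapped into (−180°, 180°]: 67.08°.
Δφ = 56.37 − 52.05 = 4.32°.
a = sin²(Δφ/2) + cos φ₁ · cos φ₂ · sin²(Δλ/2) = 0.105395.
c = 2·atan2(√a, √(1−a)) = 0.66127 rad → d = 6371·c ≈ 4212.98 km.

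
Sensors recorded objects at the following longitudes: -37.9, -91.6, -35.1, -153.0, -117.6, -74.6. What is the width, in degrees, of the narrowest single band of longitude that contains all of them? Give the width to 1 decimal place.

117.9°

Sort the longitudes: -153.0°, -117.6°, -91.6°, -74.6°, -37.9°, -35.1°.
Eastward gaps between consecutive values (wrapping around): 35.4°, 26.0°, 17.0°, 36.7°, 2.8°, 242.1°.
Largest gap = 242.1° ⇒ minimal covering band is its complement: 360° − 242.1° = 117.9°.
Band runs from -153.0° eastward to -35.1°.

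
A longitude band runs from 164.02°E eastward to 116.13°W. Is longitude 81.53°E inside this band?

Band width going east from +164.02° to -116.13°: ((-116.13 − 164.02) mod 360) = 79.85°.
Offset of +81.53° east of the west edge: ((81.53 − 164.02) mod 360) = 277.51°.
277.51° > 79.85° ⇒ outside.

No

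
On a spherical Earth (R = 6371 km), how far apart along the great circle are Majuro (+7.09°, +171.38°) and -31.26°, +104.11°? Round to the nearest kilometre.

8307 km

Δλ = 104.11 − 171.38 = -67.27°.
Δφ = -31.26 − 7.09 = -38.35°.
a = sin²(Δφ/2) + cos φ₁ · cos φ₂ · sin²(Δλ/2) = 0.368141.
c = 2·atan2(√a, √(1−a)) = 1.30392 rad → d = 6371·c ≈ 8307.28 km.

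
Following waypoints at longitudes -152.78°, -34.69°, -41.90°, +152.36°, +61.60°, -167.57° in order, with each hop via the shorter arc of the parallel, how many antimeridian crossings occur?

Leg 1: -152.78° → -34.69°, shortest Δλ = 118.09° (east) — does not cross 180°.
Leg 2: -34.69° → -41.90°, shortest Δλ = -7.21° (west) — does not cross 180°.
Leg 3: -41.90° → +152.36°, shortest Δλ = -165.74° (west) — crosses 180°.
Leg 4: +152.36° → +61.60°, shortest Δλ = -90.76° (west) — does not cross 180°.
Leg 5: +61.60° → -167.57°, shortest Δλ = 130.83° (east) — crosses 180°.
Total crossings: 2.

2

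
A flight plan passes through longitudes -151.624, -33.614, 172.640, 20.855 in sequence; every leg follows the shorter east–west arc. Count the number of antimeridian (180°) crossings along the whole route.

Leg 1: -151.624° → -33.614°, shortest Δλ = 118.01° (east) — does not cross 180°.
Leg 2: -33.614° → +172.640°, shortest Δλ = -153.746° (west) — crosses 180°.
Leg 3: +172.640° → +20.855°, shortest Δλ = -151.785° (west) — does not cross 180°.
Total crossings: 1.

1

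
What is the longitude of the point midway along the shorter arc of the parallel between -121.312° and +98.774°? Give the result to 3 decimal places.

+168.731°

Signed shortest Δλ from -121.312° to +98.774° is -139.914°.
Midpoint longitude = -121.312° + (-139.914°)/2 = -121.312° − 69.957° = -191.269°.
Normalise into (−180°, 180°]: +168.731°.
(The naïve average (-121.312 + +98.774)/2 = -11.269° is on the wrong side of the globe.)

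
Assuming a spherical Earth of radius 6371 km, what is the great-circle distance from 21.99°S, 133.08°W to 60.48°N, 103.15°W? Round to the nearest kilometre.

9560 km

Δλ = -103.15 − -133.08 = 29.93°.
Δφ = 60.48 − -21.99 = 82.47°.
a = sin²(Δφ/2) + cos φ₁ · cos φ₂ · sin²(Δλ/2) = 0.464943.
c = 2·atan2(√a, √(1−a)) = 1.50063 rad → d = 6371·c ≈ 9560.48 km.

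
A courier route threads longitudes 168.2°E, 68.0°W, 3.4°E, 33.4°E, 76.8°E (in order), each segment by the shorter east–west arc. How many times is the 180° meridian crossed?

Leg 1: +168.2° → -68.0°, shortest Δλ = 123.8° (east) — crosses 180°.
Leg 2: -68.0° → +3.4°, shortest Δλ = 71.4° (east) — does not cross 180°.
Leg 3: +3.4° → +33.4°, shortest Δλ = 30.0° (east) — does not cross 180°.
Leg 4: +33.4° → +76.8°, shortest Δλ = 43.4° (east) — does not cross 180°.
Total crossings: 1.

1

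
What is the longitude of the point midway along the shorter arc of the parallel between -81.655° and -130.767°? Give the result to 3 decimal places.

-106.211°

Signed shortest Δλ from -81.655° to -130.767° is -49.112°.
Midpoint longitude = -81.655° + (-49.112°)/2 = -81.655° − 24.556° = -106.211°.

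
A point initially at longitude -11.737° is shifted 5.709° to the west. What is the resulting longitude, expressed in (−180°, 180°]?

Start at -11.737°; shift −5.709° → -17.446°.
-17.446° already lies in (−180°, 180°].

-17.446°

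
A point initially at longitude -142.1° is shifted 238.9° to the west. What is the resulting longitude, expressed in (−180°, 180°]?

-21.0°

Start at -142.1°; shift −238.9° → -381.0°.
-381.0° lies outside (−180°, 180°]; add 360° → -21.0°.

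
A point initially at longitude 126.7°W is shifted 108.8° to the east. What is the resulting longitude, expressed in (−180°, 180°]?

17.9°W

Start at -126.7°; shift +108.8° → -17.9°.
-17.9° already lies in (−180°, 180°].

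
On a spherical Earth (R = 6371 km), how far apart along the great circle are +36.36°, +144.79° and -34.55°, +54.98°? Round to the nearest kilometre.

Δλ = 54.98 − 144.79 = -89.81°.
Δφ = -34.55 − 36.36 = -70.91°.
a = sin²(Δφ/2) + cos φ₁ · cos φ₂ · sin²(Δλ/2) = 0.667012.
c = 2·atan2(√a, √(1−a)) = 1.91137 rad → d = 6371·c ≈ 12177.32 km.

12177 km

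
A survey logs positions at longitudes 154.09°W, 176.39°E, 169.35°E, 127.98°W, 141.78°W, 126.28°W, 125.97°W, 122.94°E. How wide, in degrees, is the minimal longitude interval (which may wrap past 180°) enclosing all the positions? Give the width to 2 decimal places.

111.09°

Sort the longitudes: -154.09°, -141.78°, -127.98°, -126.28°, -125.97°, +122.94°, +169.35°, +176.39°.
Eastward gaps between consecutive values (wrapping around): 12.31°, 13.80°, 1.70°, 0.31°, 248.91°, 46.41°, 7.04°, 29.52°.
Largest gap = 248.91° ⇒ minimal covering band is its complement: 360° − 248.91° = 111.09°.
Band runs from +122.94° eastward to -125.97°, crossing the antimeridian.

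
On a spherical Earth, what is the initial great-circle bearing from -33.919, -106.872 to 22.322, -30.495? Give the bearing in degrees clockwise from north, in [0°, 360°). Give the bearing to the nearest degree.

Δλ = -30.495 − -106.872 = 76.377°.
θ = atan2( sin Δλ · cos φ₂ , cos φ₁ · sin φ₂ − sin φ₁ · cos φ₂ · cos Δλ )
  = atan2(0.89904, 0.43676) = 64.089° → normalised to [0°, 360°): 64.089°.

64°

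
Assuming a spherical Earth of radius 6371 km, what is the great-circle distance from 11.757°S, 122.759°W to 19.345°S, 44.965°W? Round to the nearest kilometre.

8313 km

Δλ = -44.965 − -122.759 = 77.794°.
Δφ = -19.345 − -11.757 = -7.588°.
a = sin²(Δφ/2) + cos φ₁ · cos φ₂ · sin²(Δλ/2) = 0.368599.
c = 2·atan2(√a, √(1−a)) = 1.30487 rad → d = 6371·c ≈ 8313.33 km.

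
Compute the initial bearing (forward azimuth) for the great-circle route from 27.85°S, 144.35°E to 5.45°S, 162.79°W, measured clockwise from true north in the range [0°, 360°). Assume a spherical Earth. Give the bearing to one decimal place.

76.1°

Δλ = -162.79 − 144.35 = -307.14°; wrapped into (−180°, 180°]: 52.86°.
θ = atan2( sin Δλ · cos φ₂ , cos φ₁ · sin φ₂ − sin φ₁ · cos φ₂ · cos Δλ )
  = atan2(0.79356, 0.19680) = 76.072° → normalised to [0°, 360°): 76.072°.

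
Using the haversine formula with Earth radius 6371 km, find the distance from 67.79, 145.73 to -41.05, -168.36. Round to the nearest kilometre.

Δλ = -168.36 − 145.73 = -314.09°; wrapped into (−180°, 180°]: 45.91°.
Δφ = -41.05 − 67.79 = -108.84°.
a = sin²(Δφ/2) + cos φ₁ · cos φ₂ · sin²(Δλ/2) = 0.704824.
c = 2·atan2(√a, √(1−a)) = 1.99286 rad → d = 6371·c ≈ 12696.53 km.

12697 km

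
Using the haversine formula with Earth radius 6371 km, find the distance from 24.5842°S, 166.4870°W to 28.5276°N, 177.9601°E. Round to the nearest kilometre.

Δλ = 177.9601 − -166.4870 = 344.4471°; wrapped into (−180°, 180°]: -15.5529°.
Δφ = 28.5276 − -24.5842 = 53.1118°.
a = sin²(Δφ/2) + cos φ₁ · cos φ₂ · sin²(Δλ/2) = 0.214500.
c = 2·atan2(√a, √(1−a)) = 0.96307 rad → d = 6371·c ≈ 6135.73 km.

6136 km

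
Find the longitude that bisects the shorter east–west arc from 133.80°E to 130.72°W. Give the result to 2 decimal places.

Signed shortest Δλ from +133.80° to -130.72° is +95.48°.
Midpoint longitude = +133.80° + (+95.48°)/2 = +133.80° + 47.74° = +181.54°.
Normalise into (−180°, 180°]: -178.46°.
(The naïve average (+133.80 + -130.72)/2 = 1.54° is on the wrong side of the globe.)

178.46°W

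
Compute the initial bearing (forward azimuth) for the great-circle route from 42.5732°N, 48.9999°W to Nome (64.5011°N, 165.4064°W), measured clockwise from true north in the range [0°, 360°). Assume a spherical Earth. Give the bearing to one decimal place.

Δλ = -165.4064 − -48.9999 = -116.4065°.
θ = atan2( sin Δλ · cos φ₂ , cos φ₁ · sin φ₂ − sin φ₁ · cos φ₂ · cos Δλ )
  = atan2(-0.38558, 0.79421) = -25.896° → normalised to [0°, 360°): 334.104°.

334.1°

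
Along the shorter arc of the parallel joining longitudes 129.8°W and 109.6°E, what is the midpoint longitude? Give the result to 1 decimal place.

169.9°E

Signed shortest Δλ from -129.8° to +109.6° is -120.6°.
Midpoint longitude = -129.8° + (-120.6°)/2 = -129.8° − 60.3° = -190.1°.
Normalise into (−180°, 180°]: +169.9°.
(The naïve average (-129.8 + +109.6)/2 = -10.1° is on the wrong side of the globe.)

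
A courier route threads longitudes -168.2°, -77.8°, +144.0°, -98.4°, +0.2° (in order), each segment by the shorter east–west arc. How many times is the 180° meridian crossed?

2

Leg 1: -168.2° → -77.8°, shortest Δλ = 90.4° (east) — does not cross 180°.
Leg 2: -77.8° → +144.0°, shortest Δλ = -138.2° (west) — crosses 180°.
Leg 3: +144.0° → -98.4°, shortest Δλ = 117.6° (east) — crosses 180°.
Leg 4: -98.4° → +0.2°, shortest Δλ = 98.6° (east) — does not cross 180°.
Total crossings: 2.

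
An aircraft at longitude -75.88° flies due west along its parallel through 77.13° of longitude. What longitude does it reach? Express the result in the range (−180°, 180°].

-153.01°

Start at -75.88°; shift −77.13° → -153.01°.
-153.01° already lies in (−180°, 180°].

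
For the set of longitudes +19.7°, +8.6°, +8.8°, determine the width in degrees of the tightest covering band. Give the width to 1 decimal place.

Sort the longitudes: +8.6°, +8.8°, +19.7°.
Eastward gaps between consecutive values (wrapping around): 0.2°, 10.9°, 348.9°.
Largest gap = 348.9° ⇒ minimal covering band is its complement: 360° − 348.9° = 11.1°.
Band runs from +8.6° eastward to +19.7°.

11.1°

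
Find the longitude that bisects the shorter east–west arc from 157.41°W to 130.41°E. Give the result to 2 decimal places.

Signed shortest Δλ from -157.41° to +130.41° is -72.18°.
Midpoint longitude = -157.41° + (-72.18°)/2 = -157.41° − 36.09° = -193.50°.
Normalise into (−180°, 180°]: +166.50°.
(The naïve average (-157.41 + +130.41)/2 = -13.5° is on the wrong side of the globe.)

166.50°E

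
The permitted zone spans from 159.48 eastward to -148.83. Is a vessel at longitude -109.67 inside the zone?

No

Band width going east from +159.48° to -148.83°: ((-148.83 − 159.48) mod 360) = 51.69°.
Offset of -109.67° east of the west edge: ((-109.67 − 159.48) mod 360) = 90.85°.
90.85° > 51.69° ⇒ outside.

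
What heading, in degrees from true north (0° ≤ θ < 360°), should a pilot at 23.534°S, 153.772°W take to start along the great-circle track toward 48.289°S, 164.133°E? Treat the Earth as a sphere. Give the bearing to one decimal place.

222.5°

Δλ = 164.133 − -153.772 = 317.905°; wrapped into (−180°, 180°]: -42.095°.
θ = atan2( sin Δλ · cos φ₂ , cos φ₁ · sin φ₂ − sin φ₁ · cos φ₂ · cos Δλ )
  = atan2(-0.44604, -0.48728) = -137.530° → normalised to [0°, 360°): 222.470°.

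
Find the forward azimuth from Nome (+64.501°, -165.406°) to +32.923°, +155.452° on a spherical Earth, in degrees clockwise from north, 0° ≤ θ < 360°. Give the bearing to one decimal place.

Δλ = 155.452 − -165.406 = 320.858°; wrapped into (−180°, 180°]: -39.142°.
θ = atan2( sin Δλ · cos φ₂ , cos φ₁ · sin φ₂ − sin φ₁ · cos φ₂ · cos Δλ )
  = atan2(-0.52987, -0.35363) = -123.719° → normalised to [0°, 360°): 236.281°.

236.3°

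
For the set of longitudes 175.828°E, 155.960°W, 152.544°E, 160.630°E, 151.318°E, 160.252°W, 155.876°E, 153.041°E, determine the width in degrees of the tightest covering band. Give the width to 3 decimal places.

52.722°

Sort the longitudes: -160.252°, -155.960°, +151.318°, +152.544°, +153.041°, +155.876°, +160.630°, +175.828°.
Eastward gaps between consecutive values (wrapping around): 4.292°, 307.278°, 1.226°, 0.497°, 2.835°, 4.754°, 15.198°, 23.920°.
Largest gap = 307.278° ⇒ minimal covering band is its complement: 360° − 307.278° = 52.722°.
Band runs from +151.318° eastward to -155.960°, crossing the antimeridian.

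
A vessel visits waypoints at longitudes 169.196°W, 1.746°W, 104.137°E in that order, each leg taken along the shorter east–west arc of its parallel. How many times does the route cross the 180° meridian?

0

Leg 1: -169.196° → -1.746°, shortest Δλ = 167.45° (east) — does not cross 180°.
Leg 2: -1.746° → +104.137°, shortest Δλ = 105.883° (east) — does not cross 180°.
Total crossings: 0.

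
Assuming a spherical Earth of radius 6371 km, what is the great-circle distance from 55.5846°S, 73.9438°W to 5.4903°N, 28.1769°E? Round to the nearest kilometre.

11271 km

Δλ = 28.1769 − -73.9438 = 102.1207°.
Δφ = 5.4903 − -55.5846 = 61.0749°.
a = sin²(Δφ/2) + cos φ₁ · cos φ₂ · sin²(Δλ/2) = 0.598530.
c = 2·atan2(√a, √(1−a)) = 1.76915 rad → d = 6371·c ≈ 11271.28 km.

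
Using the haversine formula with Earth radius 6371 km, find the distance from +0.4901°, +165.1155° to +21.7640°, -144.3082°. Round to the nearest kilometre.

5964 km

Δλ = -144.3082 − 165.1155 = -309.4237°; wrapped into (−180°, 180°]: 50.5763°.
Δφ = 21.7640 − 0.4901 = 21.2739°.
a = sin²(Δφ/2) + cos φ₁ · cos φ₂ · sin²(Δλ/2) = 0.203533.
c = 2·atan2(√a, √(1−a)) = 0.93610 rad → d = 6371·c ≈ 5963.89 km.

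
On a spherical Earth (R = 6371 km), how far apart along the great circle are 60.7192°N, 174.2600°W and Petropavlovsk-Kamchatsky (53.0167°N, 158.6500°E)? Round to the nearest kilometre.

Δλ = 158.6500 − -174.2600 = 332.9100°; wrapped into (−180°, 180°]: -27.0900°.
Δφ = 53.0167 − 60.7192 = -7.7025°.
a = sin²(Δφ/2) + cos φ₁ · cos φ₂ · sin²(Δλ/2) = 0.020651.
c = 2·atan2(√a, √(1−a)) = 0.28841 rad → d = 6371·c ≈ 1837.44 km.

1837 km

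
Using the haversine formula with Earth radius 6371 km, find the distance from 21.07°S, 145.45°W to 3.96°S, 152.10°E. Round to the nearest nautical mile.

Δλ = 152.10 − -145.45 = 297.55°; wrapped into (−180°, 180°]: -62.45°.
Δφ = -3.96 − -21.07 = 17.11°.
a = sin²(Δφ/2) + cos φ₁ · cos φ₂ · sin²(Δλ/2) = 0.272302.
c = 2·atan2(√a, √(1−a)) = 1.09798 rad → d = 6371·c ≈ 6995.22 km ≈ 3777.12 nmi.

3777 nmi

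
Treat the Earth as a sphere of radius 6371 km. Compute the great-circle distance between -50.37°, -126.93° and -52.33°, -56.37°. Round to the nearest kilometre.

Δλ = -56.37 − -126.93 = 70.56°.
Δφ = -52.33 − -50.37 = -1.96°.
a = sin²(Δφ/2) + cos φ₁ · cos φ₂ · sin²(Δλ/2) = 0.130321.
c = 2·atan2(√a, √(1−a)) = 0.73868 rad → d = 6371·c ≈ 4706.13 km.

4706 km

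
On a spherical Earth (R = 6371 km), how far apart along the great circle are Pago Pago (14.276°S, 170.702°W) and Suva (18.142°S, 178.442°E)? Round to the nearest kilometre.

Δλ = 178.442 − -170.702 = 349.144°; wrapped into (−180°, 180°]: -10.856°.
Δφ = -18.142 − -14.276 = -3.866°.
a = sin²(Δφ/2) + cos φ₁ · cos φ₂ · sin²(Δλ/2) = 0.009379.
c = 2·atan2(√a, √(1−a)) = 0.19399 rad → d = 6371·c ≈ 1235.91 km.

1236 km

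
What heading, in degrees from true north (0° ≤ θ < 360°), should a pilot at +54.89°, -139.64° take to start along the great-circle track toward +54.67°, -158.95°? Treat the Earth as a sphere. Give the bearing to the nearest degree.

Δλ = -158.95 − -139.64 = -19.31°.
θ = atan2( sin Δλ · cos φ₂ , cos φ₁ · sin φ₂ − sin φ₁ · cos φ₂ · cos Δλ )
  = atan2(-0.19123, 0.02277) = -83.209° → normalised to [0°, 360°): 276.791°.

277°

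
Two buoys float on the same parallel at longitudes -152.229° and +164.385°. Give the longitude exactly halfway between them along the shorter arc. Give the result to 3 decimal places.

Signed shortest Δλ from -152.229° to +164.385° is -43.386°.
Midpoint longitude = -152.229° + (-43.386°)/2 = -152.229° − 21.693° = -173.922°.
(The naïve average (-152.229 + +164.385)/2 = 6.078° is on the wrong side of the globe.)

-173.922°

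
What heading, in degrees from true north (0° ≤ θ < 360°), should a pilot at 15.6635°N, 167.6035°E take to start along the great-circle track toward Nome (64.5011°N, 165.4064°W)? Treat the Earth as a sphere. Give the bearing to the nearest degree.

14°

Δλ = -165.4064 − 167.6035 = -333.0099°; wrapped into (−180°, 180°]: 26.9901°.
θ = atan2( sin Δλ · cos φ₂ , cos φ₁ · sin φ₂ − sin φ₁ · cos φ₂ · cos Δλ )
  = atan2(0.19537, 0.76551) = 14.317° → normalised to [0°, 360°): 14.317°.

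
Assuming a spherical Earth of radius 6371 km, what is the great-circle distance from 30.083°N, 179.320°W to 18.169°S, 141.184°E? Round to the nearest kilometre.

6831 km

Δλ = 141.184 − -179.320 = 320.504°; wrapped into (−180°, 180°]: -39.496°.
Δφ = -18.169 − 30.083 = -48.252°.
a = sin²(Δφ/2) + cos φ₁ · cos φ₂ · sin²(Δλ/2) = 0.260934.
c = 2·atan2(√a, √(1−a)) = 1.07227 rad → d = 6371·c ≈ 6831.43 km.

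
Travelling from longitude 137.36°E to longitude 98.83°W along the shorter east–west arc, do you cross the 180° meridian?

Naïve |-98.83 − 137.36| = 236.19° > 180°, so the shorter arc goes the other way round — across 180°.
Signed shortest Δλ = ((-98.83 − 137.36 + 180) mod 360) − 180 = 123.81°.
Going east by 123.81° from +137.36° passes through 180° before reaching -98.83°.

Yes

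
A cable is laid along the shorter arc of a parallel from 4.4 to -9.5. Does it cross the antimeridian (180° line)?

No

Signed shortest Δλ = ((-9.5 − 4.4 + 180) mod 360) − 180 = -13.9°.
Going west by 13.9° from +4.4° reaches -9.5° without touching 180°.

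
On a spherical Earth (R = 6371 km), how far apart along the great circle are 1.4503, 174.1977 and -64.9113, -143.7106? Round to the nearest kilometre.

Δλ = -143.7106 − 174.1977 = -317.9083°; wrapped into (−180°, 180°]: 42.0917°.
Δφ = -64.9113 − 1.4503 = -66.3616°.
a = sin²(Δφ/2) + cos φ₁ · cos φ₂ · sin²(Δλ/2) = 0.354184.
c = 2·atan2(√a, √(1−a)) = 1.27486 rad → d = 6371·c ≈ 8122.16 km.

8122 km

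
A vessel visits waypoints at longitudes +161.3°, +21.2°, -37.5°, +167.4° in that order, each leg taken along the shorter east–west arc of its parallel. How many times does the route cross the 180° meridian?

1

Leg 1: +161.3° → +21.2°, shortest Δλ = -140.1° (west) — does not cross 180°.
Leg 2: +21.2° → -37.5°, shortest Δλ = -58.7° (west) — does not cross 180°.
Leg 3: -37.5° → +167.4°, shortest Δλ = -155.1° (west) — crosses 180°.
Total crossings: 1.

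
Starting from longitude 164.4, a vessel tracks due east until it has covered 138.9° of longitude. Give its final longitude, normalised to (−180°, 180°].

-56.7°

Start at +164.4°; shift +138.9° → +303.3°.
+303.3° lies outside (−180°, 180°]; subtract 360° → -56.7°.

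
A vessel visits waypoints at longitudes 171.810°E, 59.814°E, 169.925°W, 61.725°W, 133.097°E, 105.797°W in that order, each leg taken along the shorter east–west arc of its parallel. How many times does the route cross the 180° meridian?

Leg 1: +171.810° → +59.814°, shortest Δλ = -111.996° (west) — does not cross 180°.
Leg 2: +59.814° → -169.925°, shortest Δλ = 130.261° (east) — crosses 180°.
Leg 3: -169.925° → -61.725°, shortest Δλ = 108.2° (east) — does not cross 180°.
Leg 4: -61.725° → +133.097°, shortest Δλ = -165.178° (west) — crosses 180°.
Leg 5: +133.097° → -105.797°, shortest Δλ = 121.106° (east) — crosses 180°.
Total crossings: 3.

3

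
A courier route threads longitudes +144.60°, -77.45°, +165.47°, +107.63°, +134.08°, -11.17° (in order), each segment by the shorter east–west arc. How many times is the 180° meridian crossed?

Leg 1: +144.60° → -77.45°, shortest Δλ = 137.95° (east) — crosses 180°.
Leg 2: -77.45° → +165.47°, shortest Δλ = -117.08° (west) — crosses 180°.
Leg 3: +165.47° → +107.63°, shortest Δλ = -57.84° (west) — does not cross 180°.
Leg 4: +107.63° → +134.08°, shortest Δλ = 26.45° (east) — does not cross 180°.
Leg 5: +134.08° → -11.17°, shortest Δλ = -145.25° (west) — does not cross 180°.
Total crossings: 2.

2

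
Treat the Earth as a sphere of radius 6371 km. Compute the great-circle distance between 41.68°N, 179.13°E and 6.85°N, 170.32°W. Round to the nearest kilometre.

4011 km

Δλ = -170.32 − 179.13 = -349.45°; wrapped into (−180°, 180°]: 10.55°.
Δφ = 6.85 − 41.68 = -34.83°.
a = sin²(Δφ/2) + cos φ₁ · cos φ₂ · sin²(Δλ/2) = 0.095843.
c = 2·atan2(√a, √(1−a)) = 0.62951 rad → d = 6371·c ≈ 4010.62 km.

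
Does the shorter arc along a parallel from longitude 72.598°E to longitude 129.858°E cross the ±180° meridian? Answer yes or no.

No

Signed shortest Δλ = ((129.858 − 72.598 + 180) mod 360) − 180 = 57.26°.
Going east by 57.26° from +72.598° reaches +129.858° without touching 180°.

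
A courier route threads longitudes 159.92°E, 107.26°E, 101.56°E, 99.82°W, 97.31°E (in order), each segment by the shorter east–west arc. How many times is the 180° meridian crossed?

2

Leg 1: +159.92° → +107.26°, shortest Δλ = -52.66° (west) — does not cross 180°.
Leg 2: +107.26° → +101.56°, shortest Δλ = -5.7° (west) — does not cross 180°.
Leg 3: +101.56° → -99.82°, shortest Δλ = 158.62° (east) — crosses 180°.
Leg 4: -99.82° → +97.31°, shortest Δλ = -162.87° (west) — crosses 180°.
Total crossings: 2.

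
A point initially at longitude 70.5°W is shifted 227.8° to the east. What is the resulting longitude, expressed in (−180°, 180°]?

Start at -70.5°; shift +227.8° → +157.3°.
+157.3° already lies in (−180°, 180°].

157.3°E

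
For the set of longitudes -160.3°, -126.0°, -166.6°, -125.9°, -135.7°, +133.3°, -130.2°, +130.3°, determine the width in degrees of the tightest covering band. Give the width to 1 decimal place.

Sort the longitudes: -166.6°, -160.3°, -135.7°, -130.2°, -126.0°, -125.9°, +130.3°, +133.3°.
Eastward gaps between consecutive values (wrapping around): 6.3°, 24.6°, 5.5°, 4.2°, 0.1°, 256.2°, 3.0°, 60.1°.
Largest gap = 256.2° ⇒ minimal covering band is its complement: 360° − 256.2° = 103.8°.
Band runs from +130.3° eastward to -125.9°, crossing the antimeridian.

103.8°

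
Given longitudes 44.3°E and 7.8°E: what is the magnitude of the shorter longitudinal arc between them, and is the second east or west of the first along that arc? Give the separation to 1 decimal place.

36.5° west

Raw difference: 7.8 − 44.3 = -36.5°.
Normalise into (−180°, 180°]: -36.5° stays -36.5°.
Negative ⇒ the second point lies to the west; separation 36.5°.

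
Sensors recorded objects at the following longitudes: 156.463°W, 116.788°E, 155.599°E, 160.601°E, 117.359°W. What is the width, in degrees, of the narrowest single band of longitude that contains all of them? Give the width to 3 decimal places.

125.853°

Sort the longitudes: -156.463°, -117.359°, +116.788°, +155.599°, +160.601°.
Eastward gaps between consecutive values (wrapping around): 39.104°, 234.147°, 38.811°, 5.002°, 42.936°.
Largest gap = 234.147° ⇒ minimal covering band is its complement: 360° − 234.147° = 125.853°.
Band runs from +116.788° eastward to -117.359°, crossing the antimeridian.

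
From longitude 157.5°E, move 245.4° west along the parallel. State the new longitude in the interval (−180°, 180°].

Start at +157.5°; shift −245.4° → -87.9°.
-87.9° already lies in (−180°, 180°].

87.9°W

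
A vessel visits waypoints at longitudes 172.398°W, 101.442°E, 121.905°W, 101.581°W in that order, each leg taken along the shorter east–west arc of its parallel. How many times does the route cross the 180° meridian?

2

Leg 1: -172.398° → +101.442°, shortest Δλ = -86.16° (west) — crosses 180°.
Leg 2: +101.442° → -121.905°, shortest Δλ = 136.653° (east) — crosses 180°.
Leg 3: -121.905° → -101.581°, shortest Δλ = 20.324° (east) — does not cross 180°.
Total crossings: 2.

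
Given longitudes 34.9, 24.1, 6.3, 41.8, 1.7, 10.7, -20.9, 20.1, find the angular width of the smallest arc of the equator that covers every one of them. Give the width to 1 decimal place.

Sort the longitudes: -20.9°, +1.7°, +6.3°, +10.7°, +20.1°, +24.1°, +34.9°, +41.8°.
Eastward gaps between consecutive values (wrapping around): 22.6°, 4.6°, 4.4°, 9.4°, 4.0°, 10.8°, 6.9°, 297.3°.
Largest gap = 297.3° ⇒ minimal covering band is its complement: 360° − 297.3° = 62.7°.
Band runs from -20.9° eastward to +41.8°.

62.7°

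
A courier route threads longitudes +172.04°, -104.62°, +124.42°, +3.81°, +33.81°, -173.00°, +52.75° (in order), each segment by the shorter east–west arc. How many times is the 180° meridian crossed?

Leg 1: +172.04° → -104.62°, shortest Δλ = 83.34° (east) — crosses 180°.
Leg 2: -104.62° → +124.42°, shortest Δλ = -130.96° (west) — crosses 180°.
Leg 3: +124.42° → +3.81°, shortest Δλ = -120.61° (west) — does not cross 180°.
Leg 4: +3.81° → +33.81°, shortest Δλ = 30.0° (east) — does not cross 180°.
Leg 5: +33.81° → -173.00°, shortest Δλ = 153.19° (east) — crosses 180°.
Leg 6: -173.00° → +52.75°, shortest Δλ = -134.25° (west) — crosses 180°.
Total crossings: 4.

4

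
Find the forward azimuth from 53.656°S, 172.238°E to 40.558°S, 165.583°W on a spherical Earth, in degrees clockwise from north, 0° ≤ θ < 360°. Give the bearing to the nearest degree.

Δλ = -165.583 − 172.238 = -337.821°; wrapped into (−180°, 180°]: 22.179°.
θ = atan2( sin Δλ · cos φ₂ , cos φ₁ · sin φ₂ − sin φ₁ · cos φ₂ · cos Δλ )
  = atan2(0.28681, 0.18134) = 57.696° → normalised to [0°, 360°): 57.696°.

58°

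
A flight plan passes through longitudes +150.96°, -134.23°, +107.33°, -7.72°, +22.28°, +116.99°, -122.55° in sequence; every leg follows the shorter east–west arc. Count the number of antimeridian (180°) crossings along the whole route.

3

Leg 1: +150.96° → -134.23°, shortest Δλ = 74.81° (east) — crosses 180°.
Leg 2: -134.23° → +107.33°, shortest Δλ = -118.44° (west) — crosses 180°.
Leg 3: +107.33° → -7.72°, shortest Δλ = -115.05° (west) — does not cross 180°.
Leg 4: -7.72° → +22.28°, shortest Δλ = 30.0° (east) — does not cross 180°.
Leg 5: +22.28° → +116.99°, shortest Δλ = 94.71° (east) — does not cross 180°.
Leg 6: +116.99° → -122.55°, shortest Δλ = 120.46° (east) — crosses 180°.
Total crossings: 3.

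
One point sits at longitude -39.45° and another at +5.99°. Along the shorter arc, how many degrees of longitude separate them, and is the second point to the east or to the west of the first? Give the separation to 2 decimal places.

45.44° east

Raw difference: 5.99 − -39.45 = 45.44°.
Normalise into (−180°, 180°]: 45.44° stays 45.44°.
Positive ⇒ the second point lies to the east; separation 45.44°.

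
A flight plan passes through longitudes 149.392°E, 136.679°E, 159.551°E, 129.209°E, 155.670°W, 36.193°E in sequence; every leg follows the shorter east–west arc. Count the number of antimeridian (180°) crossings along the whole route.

Leg 1: +149.392° → +136.679°, shortest Δλ = -12.713° (west) — does not cross 180°.
Leg 2: +136.679° → +159.551°, shortest Δλ = 22.872° (east) — does not cross 180°.
Leg 3: +159.551° → +129.209°, shortest Δλ = -30.342° (west) — does not cross 180°.
Leg 4: +129.209° → -155.670°, shortest Δλ = 75.121° (east) — crosses 180°.
Leg 5: -155.670° → +36.193°, shortest Δλ = -168.137° (west) — crosses 180°.
Total crossings: 2.

2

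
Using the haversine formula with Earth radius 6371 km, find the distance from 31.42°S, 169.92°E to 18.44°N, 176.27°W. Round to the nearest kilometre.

Δλ = -176.27 − 169.92 = -346.19°; wrapped into (−180°, 180°]: 13.81°.
Δφ = 18.44 − -31.42 = 49.86°.
a = sin²(Δφ/2) + cos φ₁ · cos φ₂ · sin²(Δλ/2) = 0.189372.
c = 2·atan2(√a, √(1−a)) = 0.90045 rad → d = 6371·c ≈ 5736.78 km.

5737 km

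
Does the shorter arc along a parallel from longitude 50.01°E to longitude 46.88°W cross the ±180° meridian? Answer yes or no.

No

Signed shortest Δλ = ((-46.88 − 50.01 + 180) mod 360) − 180 = -96.89°.
Going west by 96.89° from +50.01° reaches -46.88° without touching 180°.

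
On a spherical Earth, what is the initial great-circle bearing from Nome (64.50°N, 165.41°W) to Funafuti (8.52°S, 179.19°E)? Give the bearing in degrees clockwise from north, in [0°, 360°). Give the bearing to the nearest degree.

Δλ = 179.19 − -165.41 = 344.60°; wrapped into (−180°, 180°]: -15.40°.
θ = atan2( sin Δλ · cos φ₂ , cos φ₁ · sin φ₂ − sin φ₁ · cos φ₂ · cos Δλ )
  = atan2(-0.26263, -0.92436) = -164.139° → normalised to [0°, 360°): 195.861°.

196°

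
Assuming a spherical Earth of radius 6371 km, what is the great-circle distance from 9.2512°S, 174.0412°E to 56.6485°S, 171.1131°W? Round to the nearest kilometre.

5425 km

Δλ = -171.1131 − 174.0412 = -345.1543°; wrapped into (−180°, 180°]: 14.8457°.
Δφ = -56.6485 − -9.2512 = -47.3973°.
a = sin²(Δφ/2) + cos φ₁ · cos φ₂ · sin²(Δλ/2) = 0.170601.
c = 2·atan2(√a, √(1−a)) = 0.85158 rad → d = 6371·c ≈ 5425.40 km.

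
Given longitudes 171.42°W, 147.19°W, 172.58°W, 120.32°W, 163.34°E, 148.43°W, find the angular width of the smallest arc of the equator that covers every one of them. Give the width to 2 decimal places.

Sort the longitudes: -172.58°, -171.42°, -148.43°, -147.19°, -120.32°, +163.34°.
Eastward gaps between consecutive values (wrapping around): 1.16°, 22.99°, 1.24°, 26.87°, 283.66°, 24.08°.
Largest gap = 283.66° ⇒ minimal covering band is its complement: 360° − 283.66° = 76.34°.
Band runs from +163.34° eastward to -120.32°, crossing the antimeridian.

76.34°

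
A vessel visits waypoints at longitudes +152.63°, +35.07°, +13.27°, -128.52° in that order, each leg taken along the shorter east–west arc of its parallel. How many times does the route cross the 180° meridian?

Leg 1: +152.63° → +35.07°, shortest Δλ = -117.56° (west) — does not cross 180°.
Leg 2: +35.07° → +13.27°, shortest Δλ = -21.8° (west) — does not cross 180°.
Leg 3: +13.27° → -128.52°, shortest Δλ = -141.79° (west) — does not cross 180°.
Total crossings: 0.

0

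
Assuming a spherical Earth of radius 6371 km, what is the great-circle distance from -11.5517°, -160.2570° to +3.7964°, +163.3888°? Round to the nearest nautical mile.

2358 nmi

Δλ = 163.3888 − -160.2570 = 323.6458°; wrapped into (−180°, 180°]: -36.3542°.
Δφ = 3.7964 − -11.5517 = 15.3481°.
a = sin²(Δφ/2) + cos φ₁ · cos φ₂ · sin²(Δλ/2) = 0.112968.
c = 2·atan2(√a, √(1−a)) = 0.68556 rad → d = 6371·c ≈ 4367.71 km ≈ 2358.37 nmi.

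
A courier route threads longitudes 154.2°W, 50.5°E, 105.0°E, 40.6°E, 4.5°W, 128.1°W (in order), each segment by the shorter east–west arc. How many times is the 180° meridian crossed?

Leg 1: -154.2° → +50.5°, shortest Δλ = -155.3° (west) — crosses 180°.
Leg 2: +50.5° → +105.0°, shortest Δλ = 54.5° (east) — does not cross 180°.
Leg 3: +105.0° → +40.6°, shortest Δλ = -64.4° (west) — does not cross 180°.
Leg 4: +40.6° → -4.5°, shortest Δλ = -45.1° (west) — does not cross 180°.
Leg 5: -4.5° → -128.1°, shortest Δλ = -123.6° (west) — does not cross 180°.
Total crossings: 1.

1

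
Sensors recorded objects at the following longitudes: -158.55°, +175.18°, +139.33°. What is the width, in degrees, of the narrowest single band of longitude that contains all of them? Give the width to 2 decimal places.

Sort the longitudes: -158.55°, +139.33°, +175.18°.
Eastward gaps between consecutive values (wrapping around): 297.88°, 35.85°, 26.27°.
Largest gap = 297.88° ⇒ minimal covering band is its complement: 360° − 297.88° = 62.12°.
Band runs from +139.33° eastward to -158.55°, crossing the antimeridian.

62.12°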